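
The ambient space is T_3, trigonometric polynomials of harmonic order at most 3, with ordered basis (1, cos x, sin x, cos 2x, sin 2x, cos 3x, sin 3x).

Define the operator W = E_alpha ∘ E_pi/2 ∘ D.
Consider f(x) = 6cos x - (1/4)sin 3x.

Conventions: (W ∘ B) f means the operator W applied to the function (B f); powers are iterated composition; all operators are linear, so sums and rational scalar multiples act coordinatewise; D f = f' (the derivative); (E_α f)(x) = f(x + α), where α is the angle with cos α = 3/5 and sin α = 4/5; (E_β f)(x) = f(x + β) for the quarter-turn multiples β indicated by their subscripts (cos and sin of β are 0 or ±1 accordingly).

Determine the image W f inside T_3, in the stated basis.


D f = -6sin x - (3/4)cos 3x
E_pi/2 D f = -6cos x - (3/4)sin 3x
E_alpha (E_pi/2 ∘ D) f = -(18/5)cos x + (24/5)sin x - (33/125)cos 3x + (351/500)sin 3x

the result is g(x) = -(18/5)cos x + (24/5)sin x - (33/125)cos 3x + (351/500)sin 3x


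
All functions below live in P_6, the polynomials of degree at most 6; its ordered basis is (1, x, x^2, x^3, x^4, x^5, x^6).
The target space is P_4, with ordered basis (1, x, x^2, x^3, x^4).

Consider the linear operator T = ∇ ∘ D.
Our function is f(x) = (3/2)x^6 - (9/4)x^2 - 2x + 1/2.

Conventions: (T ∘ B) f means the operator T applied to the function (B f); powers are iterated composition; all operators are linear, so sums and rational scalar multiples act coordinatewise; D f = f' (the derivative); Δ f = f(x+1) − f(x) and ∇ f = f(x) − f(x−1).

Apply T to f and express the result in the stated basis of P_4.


the image equals g(x) = 45x^4 - 90x^3 + 90x^2 - 45x + 9/2

D f = 9x^5 - (9/2)x - 2
∇ D f = 45x^4 - 90x^3 + 90x^2 - 45x + 9/2


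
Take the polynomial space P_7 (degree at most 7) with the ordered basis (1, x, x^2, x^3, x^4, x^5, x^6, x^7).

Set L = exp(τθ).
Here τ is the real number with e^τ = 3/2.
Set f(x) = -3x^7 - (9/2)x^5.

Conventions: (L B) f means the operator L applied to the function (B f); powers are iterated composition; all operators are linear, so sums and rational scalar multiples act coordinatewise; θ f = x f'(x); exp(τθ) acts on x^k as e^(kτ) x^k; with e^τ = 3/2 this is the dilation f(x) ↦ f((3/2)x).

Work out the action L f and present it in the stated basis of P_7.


the image equals g(x) = -(6561/128)x^7 - (2187/64)x^5

exp(τθ) x^k = e^(kτ) x^k; with e^τ = 3/2 this sends x^k to (3/2)^k x^k
x^5 ↦ 243/32 x^5
x^7 ↦ 2187/128 x^7
applying this coordinatewise to f: exp(τθ) f = -(6561/128)x^7 - (2187/64)x^5


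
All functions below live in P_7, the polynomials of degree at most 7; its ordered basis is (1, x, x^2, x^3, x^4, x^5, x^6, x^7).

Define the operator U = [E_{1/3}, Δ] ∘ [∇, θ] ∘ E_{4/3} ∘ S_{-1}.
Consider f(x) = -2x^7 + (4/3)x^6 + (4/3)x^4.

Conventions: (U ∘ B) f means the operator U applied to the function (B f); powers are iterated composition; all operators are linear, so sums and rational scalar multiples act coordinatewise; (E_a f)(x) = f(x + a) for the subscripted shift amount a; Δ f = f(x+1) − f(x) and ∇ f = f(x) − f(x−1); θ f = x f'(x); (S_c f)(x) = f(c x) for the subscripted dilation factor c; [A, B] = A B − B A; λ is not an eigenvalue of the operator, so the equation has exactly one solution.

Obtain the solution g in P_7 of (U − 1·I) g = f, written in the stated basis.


the result is g(x) = 2x^7 - (4/3)x^6 - (4/3)x^4

write g with unknown coordinates in the stated basis and equate coefficients in (U − 1·I) g = f
solving from the highest basis element down gives g = 2x^7 - (4/3)x^6 - (4/3)x^4
check: U g = 0
so U g − 1·g = -2x^7 + (4/3)x^6 + (4/3)x^4 = f ✓


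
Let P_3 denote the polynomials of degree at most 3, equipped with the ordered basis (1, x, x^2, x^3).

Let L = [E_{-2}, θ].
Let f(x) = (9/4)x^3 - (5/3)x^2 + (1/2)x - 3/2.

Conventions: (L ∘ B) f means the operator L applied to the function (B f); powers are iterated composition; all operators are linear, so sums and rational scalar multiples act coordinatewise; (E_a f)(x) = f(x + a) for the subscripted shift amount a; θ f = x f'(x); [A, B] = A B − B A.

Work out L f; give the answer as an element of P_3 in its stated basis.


the result is g(x) = -(27/2)x^2 + (182/3)x - 205/3

θ f = (27/4)x^3 - (10/3)x^2 + (1/2)x
E_{-2} θ f = (27/4)x^3 - (263/6)x^2 + (569/6)x - 205/3
E_{-2} f = (9/4)x^3 - (91/6)x^2 + (205/6)x - 163/6
θ E_{-2} f = (27/4)x^3 - (91/3)x^2 + (205/6)x
[E_{-2}, θ] f = -(27/2)x^2 + (182/3)x - 205/3


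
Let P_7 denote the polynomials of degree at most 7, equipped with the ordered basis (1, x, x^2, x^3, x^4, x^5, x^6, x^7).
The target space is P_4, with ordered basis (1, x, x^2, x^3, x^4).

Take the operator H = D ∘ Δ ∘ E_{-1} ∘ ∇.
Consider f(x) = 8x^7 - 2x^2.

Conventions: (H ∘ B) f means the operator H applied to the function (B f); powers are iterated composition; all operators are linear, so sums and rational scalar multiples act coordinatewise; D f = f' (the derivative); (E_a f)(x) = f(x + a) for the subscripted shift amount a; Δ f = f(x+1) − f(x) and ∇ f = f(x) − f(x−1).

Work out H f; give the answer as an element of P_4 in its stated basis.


∇ f = 56x^6 - 168x^5 + 280x^4 - 280x^3 + 168x^2 - 60x + 10
E_{-1} ∇ f = 56x^6 - 504x^5 + 1960x^4 - 4200x^3 + 5208x^2 - 3532x + 1022
Δ E_{-1} ∇ f = 336x^5 - 1680x^4 + 3920x^3 - 5040x^2 + 3472x - 1012
D Δ E_{-1} ∇ f = 1680x^4 - 6720x^3 + 11760x^2 - 10080x + 3472

g(x) = 1680x^4 - 6720x^3 + 11760x^2 - 10080x + 3472


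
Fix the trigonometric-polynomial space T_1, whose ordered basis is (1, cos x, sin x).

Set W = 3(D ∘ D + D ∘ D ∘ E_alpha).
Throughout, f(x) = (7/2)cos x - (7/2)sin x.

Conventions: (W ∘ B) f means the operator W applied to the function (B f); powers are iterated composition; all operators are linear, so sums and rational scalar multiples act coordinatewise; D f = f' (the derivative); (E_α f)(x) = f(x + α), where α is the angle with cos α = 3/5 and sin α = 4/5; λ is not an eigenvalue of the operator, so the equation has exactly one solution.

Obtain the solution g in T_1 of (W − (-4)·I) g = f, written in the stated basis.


write g with unknown coordinates in the stated basis and equate coefficients in (W − (-4)·I) g = f
solving from the highest basis element down gives g = -(7/4)cos x - (7/8)sin x
check: W g = (21/2)cos x
so W g − (-4)·g = (7/2)cos x - (7/2)sin x = f ✓

the image equals g(x) = -(7/4)cos x - (7/8)sin x


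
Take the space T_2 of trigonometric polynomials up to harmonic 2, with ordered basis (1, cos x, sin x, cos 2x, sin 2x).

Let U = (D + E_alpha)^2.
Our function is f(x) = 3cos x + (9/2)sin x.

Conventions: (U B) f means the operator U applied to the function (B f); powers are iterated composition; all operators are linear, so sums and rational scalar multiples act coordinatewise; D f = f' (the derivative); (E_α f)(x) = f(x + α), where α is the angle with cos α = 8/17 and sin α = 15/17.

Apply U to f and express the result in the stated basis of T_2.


D f = (9/2)cos x - 3sin x
E_alpha f = (183/34)cos x - (9/17)sin x
(D + E_alpha) f = (168/17)cos x - (60/17)sin x
D (D + E_alpha) f = -(60/17)cos x - (168/17)sin x
E_alpha (D + E_alpha) f = (444/289)cos x - (3000/289)sin x
(D + E_alpha) (D + E_alpha) f = -(576/289)cos x - (5856/289)sin x

the result is g(x) = -(576/289)cos x - (5856/289)sin x


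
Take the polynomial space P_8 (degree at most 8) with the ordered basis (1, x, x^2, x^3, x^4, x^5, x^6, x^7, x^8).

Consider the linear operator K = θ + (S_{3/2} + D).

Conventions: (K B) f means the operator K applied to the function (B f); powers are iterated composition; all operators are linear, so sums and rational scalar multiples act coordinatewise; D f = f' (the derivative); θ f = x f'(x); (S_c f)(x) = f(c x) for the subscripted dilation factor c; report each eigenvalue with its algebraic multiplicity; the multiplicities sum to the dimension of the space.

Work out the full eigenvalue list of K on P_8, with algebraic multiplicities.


λ = 1 (multiplicity 1), λ = 5/2 (multiplicity 1), λ = 17/4 (multiplicity 1), λ = 51/8 (multiplicity 1), λ = 145/16 (multiplicity 1), λ = 403/32 (multiplicity 1), λ = 1113/64 (multiplicity 1), λ = 3083/128 (multiplicity 1), λ = 8609/256 (multiplicity 1)

image of 1: 1
image of x: (5/2)x + 1
image of x^2: (17/4)x^2 + 2x
image of x^3: (51/8)x^3 + 3x^2
image of x^4: (145/16)x^4 + 4x^3
image of x^5: (403/32)x^5 + 5x^4
image of x^6: (1113/64)x^6 + 6x^5
image of x^7: (3083/128)x^7 + 7x^6
image of x^8: (8609/256)x^8 + 8x^7
the matrix is upper triangular; its diagonal is (1, 5/2, 17/4, 51/8, 145/16, 403/32, 1113/64, 3083/128, 8609/256)
for a triangular matrix the eigenvalues are the diagonal entries, with algebraic multiplicity their repetition count


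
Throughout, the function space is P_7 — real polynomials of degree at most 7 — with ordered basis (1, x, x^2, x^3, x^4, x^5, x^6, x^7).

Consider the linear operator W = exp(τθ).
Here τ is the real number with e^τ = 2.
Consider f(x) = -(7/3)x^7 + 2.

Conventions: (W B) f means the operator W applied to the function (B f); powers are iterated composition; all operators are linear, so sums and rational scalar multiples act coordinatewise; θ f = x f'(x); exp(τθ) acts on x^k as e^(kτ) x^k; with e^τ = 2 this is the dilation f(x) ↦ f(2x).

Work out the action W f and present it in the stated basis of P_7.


exp(τθ) x^k = e^(kτ) x^k; with e^τ = 2 this sends x^k to 2^k x^k
x^7 ↦ 128 x^7
applying this coordinatewise to f: exp(τθ) f = -(896/3)x^7 + 2

the result is g(x) = -(896/3)x^7 + 2


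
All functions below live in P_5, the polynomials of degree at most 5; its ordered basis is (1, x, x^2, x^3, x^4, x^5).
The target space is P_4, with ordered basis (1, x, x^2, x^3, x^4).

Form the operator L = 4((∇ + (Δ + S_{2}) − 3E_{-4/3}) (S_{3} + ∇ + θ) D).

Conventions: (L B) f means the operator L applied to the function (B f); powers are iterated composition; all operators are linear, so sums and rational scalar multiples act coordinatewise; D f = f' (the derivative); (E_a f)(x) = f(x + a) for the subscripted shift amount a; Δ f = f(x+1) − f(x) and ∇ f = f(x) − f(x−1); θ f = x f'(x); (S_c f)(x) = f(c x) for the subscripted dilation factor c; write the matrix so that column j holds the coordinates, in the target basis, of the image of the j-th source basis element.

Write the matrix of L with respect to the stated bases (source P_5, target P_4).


image of 1: 0
image of x: -8
image of x^2: -32x + 176
image of x^3: 132x^2 + 1560x - 536
image of x^4: 2400x^3 + 8688x^2 - 7056x + 11392/3
image of x^5: 22100x^4 + 41200x^3 - 53080x^2 + (532400/9)x - 384200/27
each image's coordinates form column j of the matrix

the matrix is [[0, -8, 176, -536, 11392/3, -384200/27]; [0, 0, -32, 1560, -7056, 532400/9]; [0, 0, 0, 132, 8688, -53080]; [0, 0, 0, 0, 2400, 41200]; [0, 0, 0, 0, 0, 22100]] (rows listed top to bottom)


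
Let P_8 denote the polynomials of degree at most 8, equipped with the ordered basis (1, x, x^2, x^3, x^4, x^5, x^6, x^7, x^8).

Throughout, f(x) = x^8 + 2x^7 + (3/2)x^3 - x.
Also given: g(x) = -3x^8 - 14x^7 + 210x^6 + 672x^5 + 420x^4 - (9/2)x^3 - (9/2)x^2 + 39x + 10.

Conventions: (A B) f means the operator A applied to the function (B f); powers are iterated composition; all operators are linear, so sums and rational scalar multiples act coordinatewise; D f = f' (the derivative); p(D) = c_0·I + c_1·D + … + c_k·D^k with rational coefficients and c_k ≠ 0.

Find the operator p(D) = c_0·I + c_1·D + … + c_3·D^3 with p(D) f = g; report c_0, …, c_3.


D^0 f = x^8 + 2x^7 + (3/2)x^3 - x
D^1 f = 8x^7 + 14x^6 + (9/2)x^2 - 1
D^2 f = 56x^6 + 84x^5 + 9x
D^3 f = 336x^5 + 420x^4 + 9
matching coefficients of g against c_0 f + c_1 Df + … from the top degree down determines the c_i
solution: c_0 = -3, c_1 = -1, c_2 = 4, c_3 = 1

c_0 = -3, c_1 = -1, c_2 = 4, c_3 = 1


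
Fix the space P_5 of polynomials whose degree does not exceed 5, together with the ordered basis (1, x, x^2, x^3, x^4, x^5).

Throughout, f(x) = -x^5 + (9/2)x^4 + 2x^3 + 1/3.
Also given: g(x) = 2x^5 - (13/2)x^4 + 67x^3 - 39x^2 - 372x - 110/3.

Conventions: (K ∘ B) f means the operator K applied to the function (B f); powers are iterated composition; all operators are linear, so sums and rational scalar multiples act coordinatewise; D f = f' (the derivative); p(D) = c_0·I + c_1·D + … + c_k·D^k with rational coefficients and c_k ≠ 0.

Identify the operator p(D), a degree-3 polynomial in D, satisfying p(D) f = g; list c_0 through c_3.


p(D) = -2·I − (1/2)·D − 4·D^2 − 3·D^3, i.e. c_0 = -2, c_1 = -1/2, c_2 = -4, c_3 = -3

D^0 f = -x^5 + (9/2)x^4 + 2x^3 + 1/3
D^1 f = -5x^4 + 18x^3 + 6x^2
D^2 f = -20x^3 + 54x^2 + 12x
D^3 f = -60x^2 + 108x + 12
matching coefficients of g against c_0 f + c_1 Df + … from the top degree down determines the c_i
solution: c_0 = -2, c_1 = -1/2, c_2 = -4, c_3 = -3


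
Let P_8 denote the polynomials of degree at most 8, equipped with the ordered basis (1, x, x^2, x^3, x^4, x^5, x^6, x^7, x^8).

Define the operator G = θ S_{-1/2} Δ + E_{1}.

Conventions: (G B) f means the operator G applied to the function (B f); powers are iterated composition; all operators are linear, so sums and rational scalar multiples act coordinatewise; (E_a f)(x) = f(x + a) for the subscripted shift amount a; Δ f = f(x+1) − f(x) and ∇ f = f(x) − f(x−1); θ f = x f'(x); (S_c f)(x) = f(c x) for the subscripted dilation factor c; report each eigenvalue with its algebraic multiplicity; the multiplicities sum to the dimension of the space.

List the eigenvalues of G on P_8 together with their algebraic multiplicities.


λ = 1 (multiplicity 9)

image of 1: 1
image of x: x + 1
image of x^2: x^2 + x + 1
image of x^3: x^3 + (9/2)x^2 + (3/2)x + 1
image of x^4: x^4 + (5/2)x^3 + 9x^2 + 2x + 1
image of x^5: x^5 + (25/4)x^4 + (25/4)x^3 + 15x^2 + (5/2)x + 1
image of x^6: x^6 + (81/16)x^5 + (75/4)x^4 + (25/2)x^3 + (45/2)x^2 + 3x + 1
image of x^7: x^7 + (245/32)x^6 + (567/32)x^5 + (175/4)x^4 + (175/8)x^3 + (63/2)x^2 + (7/2)x + 1
image of x^8: x^8 + (121/16)x^7 + (245/8)x^6 + (189/4)x^5 + (175/2)x^4 + 35x^3 + 42x^2 + 4x + 1
the matrix is upper triangular; its diagonal is (1, 1, 1, 1, 1, 1, 1, 1, 1)
for a triangular matrix the eigenvalues are the diagonal entries, with algebraic multiplicity their repetition count


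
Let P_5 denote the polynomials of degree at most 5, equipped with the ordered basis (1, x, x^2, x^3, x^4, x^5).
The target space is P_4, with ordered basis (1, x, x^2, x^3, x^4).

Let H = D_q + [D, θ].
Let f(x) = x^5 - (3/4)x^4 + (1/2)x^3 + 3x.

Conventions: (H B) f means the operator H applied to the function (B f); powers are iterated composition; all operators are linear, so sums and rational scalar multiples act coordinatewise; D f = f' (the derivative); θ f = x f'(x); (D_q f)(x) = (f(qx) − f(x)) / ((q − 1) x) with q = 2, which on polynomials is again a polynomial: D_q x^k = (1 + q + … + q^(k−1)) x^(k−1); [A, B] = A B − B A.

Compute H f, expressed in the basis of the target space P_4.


D_q f = 31x^4 - (45/4)x^3 + (7/2)x^2 + 3
θ f = 5x^5 - 3x^4 + (3/2)x^3 + 3x
D θ f = 25x^4 - 12x^3 + (9/2)x^2 + 3
D f = 5x^4 - 3x^3 + (3/2)x^2 + 3
θ D f = 20x^4 - 9x^3 + 3x^2
[D, θ] f = 5x^4 - 3x^3 + (3/2)x^2 + 3
(D_q + [D, θ]) f = 36x^4 - (57/4)x^3 + 5x^2 + 6

the result is g(x) = 36x^4 - (57/4)x^3 + 5x^2 + 6


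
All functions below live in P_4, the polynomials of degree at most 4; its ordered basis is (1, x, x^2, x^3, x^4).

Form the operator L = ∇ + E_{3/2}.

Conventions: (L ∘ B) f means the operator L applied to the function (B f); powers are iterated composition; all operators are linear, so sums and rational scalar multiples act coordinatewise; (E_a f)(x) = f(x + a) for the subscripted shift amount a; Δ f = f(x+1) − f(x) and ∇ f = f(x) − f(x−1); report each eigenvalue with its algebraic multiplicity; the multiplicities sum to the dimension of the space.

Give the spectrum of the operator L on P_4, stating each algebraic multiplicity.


image of 1: 1
image of x: x + 5/2
image of x^2: x^2 + 5x + 5/4
image of x^3: x^3 + (15/2)x^2 + (15/4)x + 35/8
image of x^4: x^4 + 10x^3 + (15/2)x^2 + (35/2)x + 65/16
the matrix is upper triangular; its diagonal is (1, 1, 1, 1, 1)
for a triangular matrix the eigenvalues are the diagonal entries, with algebraic multiplicity their repetition count

λ = 1 (multiplicity 5)


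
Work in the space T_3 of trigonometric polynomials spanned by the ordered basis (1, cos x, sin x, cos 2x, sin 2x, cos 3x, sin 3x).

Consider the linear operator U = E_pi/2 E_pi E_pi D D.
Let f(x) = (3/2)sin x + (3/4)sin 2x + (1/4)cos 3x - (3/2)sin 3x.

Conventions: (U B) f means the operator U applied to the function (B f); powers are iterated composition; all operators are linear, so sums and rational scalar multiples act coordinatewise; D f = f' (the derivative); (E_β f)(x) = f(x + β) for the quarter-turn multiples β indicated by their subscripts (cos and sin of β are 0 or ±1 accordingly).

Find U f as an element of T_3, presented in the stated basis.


D f = (3/2)cos x + (3/2)cos 2x - (9/2)cos 3x - (3/4)sin 3x
D D f = -(3/2)sin x - 3sin 2x - (9/4)cos 3x + (27/2)sin 3x
E_pi D D f = (3/2)sin x - 3sin 2x + (9/4)cos 3x - (27/2)sin 3x
E_pi E_pi D D f = -(3/2)sin x - 3sin 2x - (9/4)cos 3x + (27/2)sin 3x
E_pi/2 (E_pi E_pi D) D f = -(3/2)cos x + 3sin 2x - (27/2)cos 3x - (9/4)sin 3x

the result is g(x) = -(3/2)cos x + 3sin 2x - (27/2)cos 3x - (9/4)sin 3x


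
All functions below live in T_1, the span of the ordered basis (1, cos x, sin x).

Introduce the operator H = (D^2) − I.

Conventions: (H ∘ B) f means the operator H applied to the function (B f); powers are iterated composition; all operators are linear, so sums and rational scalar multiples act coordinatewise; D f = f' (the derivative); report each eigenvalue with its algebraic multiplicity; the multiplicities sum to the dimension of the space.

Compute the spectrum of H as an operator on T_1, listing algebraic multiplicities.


λ = -2 (multiplicity 2), λ = -1 (multiplicity 1)

image of 1: -1
image of cos x: -2cos x
image of sin x: -2sin x
the matrix is diagonal; its diagonal is (-1, -2, -2)
for a triangular matrix the eigenvalues are the diagonal entries, with algebraic multiplicity their repetition count


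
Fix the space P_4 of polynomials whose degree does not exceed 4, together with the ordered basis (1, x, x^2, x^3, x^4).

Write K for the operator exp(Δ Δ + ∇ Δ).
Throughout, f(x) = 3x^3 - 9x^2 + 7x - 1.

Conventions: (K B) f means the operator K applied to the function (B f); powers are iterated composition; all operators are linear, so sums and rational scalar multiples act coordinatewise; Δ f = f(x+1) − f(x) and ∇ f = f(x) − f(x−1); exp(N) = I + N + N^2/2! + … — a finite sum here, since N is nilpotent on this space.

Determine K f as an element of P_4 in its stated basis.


order-1 term: 36x - 18
the series for exp(Δ Δ + ∇ Δ) f terminates at order 1
exp(Δ Δ + ∇ Δ) f = 3x^3 - 9x^2 + 43x - 19

the result is g(x) = 3x^3 - 9x^2 + 43x - 19


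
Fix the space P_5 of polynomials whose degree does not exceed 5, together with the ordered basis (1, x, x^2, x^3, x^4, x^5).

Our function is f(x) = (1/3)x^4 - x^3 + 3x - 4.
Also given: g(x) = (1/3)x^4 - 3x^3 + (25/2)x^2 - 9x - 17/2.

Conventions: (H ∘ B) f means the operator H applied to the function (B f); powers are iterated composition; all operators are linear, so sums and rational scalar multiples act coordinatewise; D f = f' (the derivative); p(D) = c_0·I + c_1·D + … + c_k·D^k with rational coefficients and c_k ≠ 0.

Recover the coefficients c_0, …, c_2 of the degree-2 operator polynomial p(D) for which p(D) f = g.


c_0 = 1, c_1 = -3/2, c_2 = 2

D^0 f = (1/3)x^4 - x^3 + 3x - 4
D^1 f = (4/3)x^3 - 3x^2 + 3
D^2 f = 4x^2 - 6x
matching coefficients of g against c_0 f + c_1 Df + … from the top degree down determines the c_i
solution: c_0 = 1, c_1 = -3/2, c_2 = 2


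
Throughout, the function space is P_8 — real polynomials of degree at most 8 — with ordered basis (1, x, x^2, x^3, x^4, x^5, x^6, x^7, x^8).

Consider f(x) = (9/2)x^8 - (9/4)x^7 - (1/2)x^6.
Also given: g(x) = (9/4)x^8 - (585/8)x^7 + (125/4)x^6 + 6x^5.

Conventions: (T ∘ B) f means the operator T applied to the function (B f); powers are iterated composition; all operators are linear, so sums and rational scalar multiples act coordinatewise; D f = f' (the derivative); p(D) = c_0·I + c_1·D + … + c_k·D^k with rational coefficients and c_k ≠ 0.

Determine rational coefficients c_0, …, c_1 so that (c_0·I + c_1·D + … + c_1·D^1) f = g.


p(D) = (1/2)·I − 2·D, i.e. c_0 = 1/2, c_1 = -2

D^0 f = (9/2)x^8 - (9/4)x^7 - (1/2)x^6
D^1 f = 36x^7 - (63/4)x^6 - 3x^5
matching coefficients of g against c_0 f + c_1 Df + … from the top degree down determines the c_i
solution: c_0 = 1/2, c_1 = -2


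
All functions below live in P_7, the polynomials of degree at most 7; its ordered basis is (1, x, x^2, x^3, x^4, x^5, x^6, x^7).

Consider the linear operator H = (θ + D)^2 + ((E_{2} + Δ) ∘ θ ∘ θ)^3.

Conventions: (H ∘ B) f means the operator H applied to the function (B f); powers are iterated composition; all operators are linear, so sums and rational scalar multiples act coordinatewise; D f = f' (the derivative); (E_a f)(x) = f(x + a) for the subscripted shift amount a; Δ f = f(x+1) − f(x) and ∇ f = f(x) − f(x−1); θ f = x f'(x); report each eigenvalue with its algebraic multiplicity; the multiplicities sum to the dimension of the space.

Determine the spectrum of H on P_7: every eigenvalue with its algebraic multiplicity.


image of 1: 0
image of x: 2x + 4
image of x^2: 68x^2 + 510x + 682
image of x^3: 738x^3 + 10788x^2 + 39507x + 37503
image of x^4: 4112x^4 + 92380x^3 + 612300x^2 + 1446336x + 1103168
image of x^5: 15650x^5 + 480420x^4 + 4763770x^3 + 19446750x^2 + 34451625x + 22384125
image of x^6: 46692x^6 + 1828074x^5 + 24456630x^4 + 146000880x^3 + 430671600x^2 + 624570264x + 356942808
image of x^7: 117698x^7 + 5619460x^6 + 95218557x^5 + 757410885x^4 + 3202462375x^3 + 7551058221x^2 + 9404464209x + 4826399991
the matrix is upper triangular; its diagonal is (0, 2, 68, 738, 4112, 15650, 46692, 117698)
for a triangular matrix the eigenvalues are the diagonal entries, with algebraic multiplicity their repetition count

λ = 0 (multiplicity 1), λ = 2 (multiplicity 1), λ = 68 (multiplicity 1), λ = 738 (multiplicity 1), λ = 4112 (multiplicity 1), λ = 15650 (multiplicity 1), λ = 46692 (multiplicity 1), λ = 117698 (multiplicity 1)


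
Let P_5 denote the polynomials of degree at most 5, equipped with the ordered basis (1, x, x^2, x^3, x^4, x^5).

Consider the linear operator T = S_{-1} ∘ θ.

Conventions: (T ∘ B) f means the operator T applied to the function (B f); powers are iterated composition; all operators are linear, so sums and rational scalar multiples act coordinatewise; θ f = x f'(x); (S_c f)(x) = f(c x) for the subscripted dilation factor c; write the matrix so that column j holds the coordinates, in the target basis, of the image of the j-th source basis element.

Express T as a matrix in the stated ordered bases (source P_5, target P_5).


image of 1: 0
image of x: -x
image of x^2: 2x^2
image of x^3: -3x^3
image of x^4: 4x^4
image of x^5: -5x^5
each image's coordinates form column j of the matrix

the matrix is [[0, 0, 0, 0, 0, 0]; [0, -1, 0, 0, 0, 0]; [0, 0, 2, 0, 0, 0]; [0, 0, 0, -3, 0, 0]; [0, 0, 0, 0, 4, 0]; [0, 0, 0, 0, 0, -5]] (rows listed top to bottom)


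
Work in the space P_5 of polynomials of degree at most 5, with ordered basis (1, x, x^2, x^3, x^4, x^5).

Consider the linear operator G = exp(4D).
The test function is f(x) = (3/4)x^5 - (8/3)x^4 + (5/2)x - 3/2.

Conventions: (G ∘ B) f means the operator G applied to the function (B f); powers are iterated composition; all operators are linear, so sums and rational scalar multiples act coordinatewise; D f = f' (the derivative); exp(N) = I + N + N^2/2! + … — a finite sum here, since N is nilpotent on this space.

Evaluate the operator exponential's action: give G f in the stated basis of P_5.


the result is g(x) = (3/4)x^5 + (37/3)x^4 + (232/3)x^3 + 224x^2 + (1679/6)x + 563/6

order-1 term: 15x^4 - (128/3)x^3 + 10
order-2 term: 120x^3 - 256x^2
order-3 term: 480x^2 - (2048/3)x
order-4 term: 960x - 2048/3
order-5 term: 768
the series for exp(4D) f terminates at order 5
exp(4D) f = (3/4)x^5 + (37/3)x^4 + (232/3)x^3 + 224x^2 + (1679/6)x + 563/6


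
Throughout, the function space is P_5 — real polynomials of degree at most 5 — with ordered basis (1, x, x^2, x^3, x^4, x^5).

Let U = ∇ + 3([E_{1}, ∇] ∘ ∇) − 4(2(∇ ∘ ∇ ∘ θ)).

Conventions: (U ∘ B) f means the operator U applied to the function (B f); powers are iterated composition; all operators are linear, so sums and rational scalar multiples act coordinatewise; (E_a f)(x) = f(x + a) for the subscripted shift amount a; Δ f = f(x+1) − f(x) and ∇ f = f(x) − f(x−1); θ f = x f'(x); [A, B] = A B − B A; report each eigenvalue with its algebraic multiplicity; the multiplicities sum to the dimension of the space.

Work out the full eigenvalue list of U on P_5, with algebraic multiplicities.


λ = 0 (multiplicity 6)

image of 1: 0
image of x: 1
image of x^2: 2x - 33
image of x^3: 3x^2 - 147x + 145
image of x^4: 4x^3 - 390x^2 + 772x - 449
image of x^5: 5x^4 - 810x^3 + 2410x^2 - 2805x + 1201
the matrix is upper triangular; its diagonal is (0, 0, 0, 0, 0, 0)
for a triangular matrix the eigenvalues are the diagonal entries, with algebraic multiplicity their repetition count


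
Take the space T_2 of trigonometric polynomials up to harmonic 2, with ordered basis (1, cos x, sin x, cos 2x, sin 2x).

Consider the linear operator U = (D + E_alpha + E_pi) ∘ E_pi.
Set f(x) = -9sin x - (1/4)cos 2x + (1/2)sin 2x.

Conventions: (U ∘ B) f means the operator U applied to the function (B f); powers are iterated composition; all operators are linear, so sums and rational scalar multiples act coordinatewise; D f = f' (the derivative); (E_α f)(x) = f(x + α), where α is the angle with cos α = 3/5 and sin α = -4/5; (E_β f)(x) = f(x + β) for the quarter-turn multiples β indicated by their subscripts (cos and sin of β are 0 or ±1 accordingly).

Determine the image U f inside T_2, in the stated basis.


the result is g(x) = (9/5)cos x - (18/5)sin x + (17/50)cos 2x + (31/50)sin 2x

E_pi f = 9sin x - (1/4)cos 2x + (1/2)sin 2x
D E_pi f = 9cos x + cos 2x + (1/2)sin 2x
E_alpha E_pi f = -(36/5)cos x + (27/5)sin x - (41/100)cos 2x - (19/50)sin 2x
E_pi E_pi f = -9sin x - (1/4)cos 2x + (1/2)sin 2x
(D + E_alpha + E_pi) E_pi f = (9/5)cos x - (18/5)sin x + (17/50)cos 2x + (31/50)sin 2x


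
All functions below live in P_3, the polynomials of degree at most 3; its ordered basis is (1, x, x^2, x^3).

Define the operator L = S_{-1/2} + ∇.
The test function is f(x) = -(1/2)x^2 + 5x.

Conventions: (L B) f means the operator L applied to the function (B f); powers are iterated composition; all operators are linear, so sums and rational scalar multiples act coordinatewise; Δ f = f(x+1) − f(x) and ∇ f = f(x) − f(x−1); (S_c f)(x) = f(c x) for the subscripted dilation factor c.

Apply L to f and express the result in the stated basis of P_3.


S_{-1/2} f = -(1/8)x^2 - (5/2)x
∇ f = -x + 11/2
(S_{-1/2} + ∇) f = -(1/8)x^2 - (7/2)x + 11/2

the image equals g(x) = -(1/8)x^2 - (7/2)x + 11/2


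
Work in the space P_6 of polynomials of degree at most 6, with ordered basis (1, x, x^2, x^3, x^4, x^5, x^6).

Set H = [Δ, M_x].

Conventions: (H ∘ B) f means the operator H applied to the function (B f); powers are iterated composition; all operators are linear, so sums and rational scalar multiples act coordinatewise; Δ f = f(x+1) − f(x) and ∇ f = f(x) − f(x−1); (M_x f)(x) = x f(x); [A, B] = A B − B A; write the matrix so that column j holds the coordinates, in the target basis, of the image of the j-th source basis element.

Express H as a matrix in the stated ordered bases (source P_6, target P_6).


image of 1: 1
image of x: x + 1
image of x^2: x^2 + 2x + 1
image of x^3: x^3 + 3x^2 + 3x + 1
image of x^4: x^4 + 4x^3 + 6x^2 + 4x + 1
image of x^5: x^5 + 5x^4 + 10x^3 + 10x^2 + 5x + 1
image of x^6: x^6 + 6x^5 + 15x^4 + 20x^3 + 15x^2 + 6x + 1
each image's coordinates form column j of the matrix

the matrix is [[1, 1, 1, 1, 1, 1, 1]; [0, 1, 2, 3, 4, 5, 6]; [0, 0, 1, 3, 6, 10, 15]; [0, 0, 0, 1, 4, 10, 20]; [0, 0, 0, 0, 1, 5, 15]; [0, 0, 0, 0, 0, 1, 6]; [0, 0, 0, 0, 0, 0, 1]] (rows listed top to bottom)


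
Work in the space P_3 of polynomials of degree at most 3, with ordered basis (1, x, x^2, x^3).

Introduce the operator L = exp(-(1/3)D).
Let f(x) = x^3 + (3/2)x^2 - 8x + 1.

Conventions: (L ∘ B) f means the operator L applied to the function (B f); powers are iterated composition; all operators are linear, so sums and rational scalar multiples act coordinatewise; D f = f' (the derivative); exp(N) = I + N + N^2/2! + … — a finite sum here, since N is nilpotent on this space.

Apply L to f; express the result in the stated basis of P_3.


order-1 term: -x^2 - x + 8/3
order-2 term: (1/3)x + 1/6
order-3 term: -1/27
the series for exp(-(1/3)D) f terminates at order 3
exp(-(1/3)D) f = x^3 + (1/2)x^2 - (26/3)x + 205/54

g(x) = x^3 + (1/2)x^2 - (26/3)x + 205/54


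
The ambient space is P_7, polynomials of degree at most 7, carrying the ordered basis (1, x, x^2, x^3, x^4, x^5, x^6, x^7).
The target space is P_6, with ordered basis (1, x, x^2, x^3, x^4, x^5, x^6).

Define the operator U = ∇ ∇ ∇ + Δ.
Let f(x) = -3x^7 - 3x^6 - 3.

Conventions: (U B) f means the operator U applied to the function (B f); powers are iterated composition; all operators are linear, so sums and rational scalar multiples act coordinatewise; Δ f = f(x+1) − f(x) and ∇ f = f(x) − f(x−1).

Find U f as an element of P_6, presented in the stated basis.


g(x) = -21x^6 - 81x^5 - 780x^4 + 3255x^3 - 7938x^2 + 8601x - 3804

∇ f = -21x^6 + 45x^5 - 60x^4 + 45x^3 - 18x^2 + 3x
∇ ∇ f = -126x^5 + 540x^4 - 1110x^3 + 1260x^2 - 762x + 192
∇ ∇ ∇ f = -630x^4 + 3420x^3 - 7830x^2 + 8640x - 3798
Δ f = -21x^6 - 81x^5 - 150x^4 - 165x^3 - 108x^2 - 39x - 6
(∇ ∇ ∇ + Δ) f = -21x^6 - 81x^5 - 780x^4 + 3255x^3 - 7938x^2 + 8601x - 3804


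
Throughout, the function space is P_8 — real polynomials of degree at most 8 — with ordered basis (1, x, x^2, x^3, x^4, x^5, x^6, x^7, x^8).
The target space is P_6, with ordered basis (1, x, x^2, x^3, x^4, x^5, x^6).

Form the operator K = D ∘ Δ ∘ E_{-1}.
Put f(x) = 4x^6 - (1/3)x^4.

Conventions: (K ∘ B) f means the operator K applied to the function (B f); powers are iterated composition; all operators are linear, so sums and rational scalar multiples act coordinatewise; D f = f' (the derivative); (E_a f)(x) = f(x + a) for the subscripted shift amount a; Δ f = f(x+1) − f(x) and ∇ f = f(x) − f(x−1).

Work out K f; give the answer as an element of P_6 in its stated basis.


E_{-1} f = 4x^6 - 24x^5 + (179/3)x^4 - (236/3)x^3 + 58x^2 - (68/3)x + 11/3
Δ E_{-1} f = 24x^5 - 60x^4 + (236/3)x^3 - 58x^2 + (68/3)x - 11/3
D (Δ ∘ E_{-1}) f = 120x^4 - 240x^3 + 236x^2 - 116x + 68/3

the image equals g(x) = 120x^4 - 240x^3 + 236x^2 - 116x + 68/3


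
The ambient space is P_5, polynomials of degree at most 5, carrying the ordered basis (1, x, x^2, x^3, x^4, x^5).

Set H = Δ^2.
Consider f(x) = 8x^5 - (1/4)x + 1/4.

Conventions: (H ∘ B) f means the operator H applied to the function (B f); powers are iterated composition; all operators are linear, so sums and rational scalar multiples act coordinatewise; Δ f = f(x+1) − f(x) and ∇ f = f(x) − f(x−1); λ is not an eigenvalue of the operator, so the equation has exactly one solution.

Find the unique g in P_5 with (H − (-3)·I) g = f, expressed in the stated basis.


the result is g(x) = (8/3)x^5 - (160/9)x^3 - (160/3)x^2 - (107/4)x + 1603/36

write g with unknown coordinates in the stated basis and equate coefficients in (H − (-3)·I) g = f
solving from the highest basis element down gives g = (8/3)x^5 - (160/9)x^3 - (160/3)x^2 - (107/4)x + 1603/36
check: H g = (160/3)x^3 + 160x^2 + 80x - 400/3
so H g − (-3)·g = 8x^5 - (1/4)x + 1/4 = f ✓


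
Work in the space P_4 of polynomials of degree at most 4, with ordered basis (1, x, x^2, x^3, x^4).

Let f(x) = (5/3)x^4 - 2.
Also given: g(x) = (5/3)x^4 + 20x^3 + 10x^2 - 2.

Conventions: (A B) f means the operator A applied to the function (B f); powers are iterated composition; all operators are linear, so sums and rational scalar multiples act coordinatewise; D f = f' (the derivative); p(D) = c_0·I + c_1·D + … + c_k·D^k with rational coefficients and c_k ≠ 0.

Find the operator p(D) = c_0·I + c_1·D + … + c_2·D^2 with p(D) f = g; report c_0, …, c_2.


D^0 f = (5/3)x^4 - 2
D^1 f = (20/3)x^3
D^2 f = 20x^2
matching coefficients of g against c_0 f + c_1 Df + … from the top degree down determines the c_i
solution: c_0 = 1, c_1 = 3, c_2 = 1/2

c_0 = 1, c_1 = 3, c_2 = 1/2


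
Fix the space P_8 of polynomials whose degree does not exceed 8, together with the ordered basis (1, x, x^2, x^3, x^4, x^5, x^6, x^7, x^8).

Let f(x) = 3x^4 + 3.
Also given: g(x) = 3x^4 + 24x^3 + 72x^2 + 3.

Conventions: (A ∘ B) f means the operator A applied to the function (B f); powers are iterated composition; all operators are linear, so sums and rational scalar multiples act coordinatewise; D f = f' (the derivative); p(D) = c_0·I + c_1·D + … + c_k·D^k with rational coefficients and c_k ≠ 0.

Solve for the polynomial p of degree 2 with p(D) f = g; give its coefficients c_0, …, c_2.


c_0 = 1, c_1 = 2, c_2 = 2

D^0 f = 3x^4 + 3
D^1 f = 12x^3
D^2 f = 36x^2
matching coefficients of g against c_0 f + c_1 Df + … from the top degree down determines the c_i
solution: c_0 = 1, c_1 = 2, c_2 = 2


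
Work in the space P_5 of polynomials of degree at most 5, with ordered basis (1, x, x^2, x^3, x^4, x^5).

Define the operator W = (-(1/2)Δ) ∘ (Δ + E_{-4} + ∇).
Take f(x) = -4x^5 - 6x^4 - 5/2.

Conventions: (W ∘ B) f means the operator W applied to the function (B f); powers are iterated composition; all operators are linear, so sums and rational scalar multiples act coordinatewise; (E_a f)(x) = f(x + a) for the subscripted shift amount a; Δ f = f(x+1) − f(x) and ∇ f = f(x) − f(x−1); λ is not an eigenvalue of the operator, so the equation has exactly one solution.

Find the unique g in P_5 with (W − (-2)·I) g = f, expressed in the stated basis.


write g with unknown coordinates in the stated basis and equate coefficients in (W − (-2)·I) g = f
solving from the highest basis element down gives g = -2x^5 - (11/2)x^4 + (19/2)x^3 - (1465/8)x^2 + (769/16)x + 4055/64
check: W g = 5x^4 - 19x^3 + (1465/4)x^2 - (769/8)x - 4135/32
so W g − (-2)·g = -4x^5 - 6x^4 - 5/2 = f ✓

g(x) = -2x^5 - (11/2)x^4 + (19/2)x^3 - (1465/8)x^2 + (769/16)x + 4055/64


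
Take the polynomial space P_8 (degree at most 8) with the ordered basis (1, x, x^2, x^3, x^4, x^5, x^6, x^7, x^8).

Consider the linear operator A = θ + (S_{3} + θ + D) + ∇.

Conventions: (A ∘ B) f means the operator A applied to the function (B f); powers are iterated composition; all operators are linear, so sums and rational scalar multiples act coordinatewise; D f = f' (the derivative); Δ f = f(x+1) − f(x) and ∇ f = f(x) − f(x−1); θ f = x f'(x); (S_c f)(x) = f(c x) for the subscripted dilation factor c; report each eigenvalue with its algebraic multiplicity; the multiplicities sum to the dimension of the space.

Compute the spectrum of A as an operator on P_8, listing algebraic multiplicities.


image of 1: 1
image of x: 5x + 2
image of x^2: 13x^2 + 4x - 1
image of x^3: 33x^3 + 6x^2 - 3x + 1
image of x^4: 89x^4 + 8x^3 - 6x^2 + 4x - 1
image of x^5: 253x^5 + 10x^4 - 10x^3 + 10x^2 - 5x + 1
image of x^6: 741x^6 + 12x^5 - 15x^4 + 20x^3 - 15x^2 + 6x - 1
image of x^7: 2201x^7 + 14x^6 - 21x^5 + 35x^4 - 35x^3 + 21x^2 - 7x + 1
image of x^8: 6577x^8 + 16x^7 - 28x^6 + 56x^5 - 70x^4 + 56x^3 - 28x^2 + 8x - 1
the matrix is upper triangular; its diagonal is (1, 5, 13, 33, 89, 253, 741, 2201, 6577)
for a triangular matrix the eigenvalues are the diagonal entries, with algebraic multiplicity their repetition count

λ = 1 (multiplicity 1), λ = 5 (multiplicity 1), λ = 13 (multiplicity 1), λ = 33 (multiplicity 1), λ = 89 (multiplicity 1), λ = 253 (multiplicity 1), λ = 741 (multiplicity 1), λ = 2201 (multiplicity 1), λ = 6577 (multiplicity 1)


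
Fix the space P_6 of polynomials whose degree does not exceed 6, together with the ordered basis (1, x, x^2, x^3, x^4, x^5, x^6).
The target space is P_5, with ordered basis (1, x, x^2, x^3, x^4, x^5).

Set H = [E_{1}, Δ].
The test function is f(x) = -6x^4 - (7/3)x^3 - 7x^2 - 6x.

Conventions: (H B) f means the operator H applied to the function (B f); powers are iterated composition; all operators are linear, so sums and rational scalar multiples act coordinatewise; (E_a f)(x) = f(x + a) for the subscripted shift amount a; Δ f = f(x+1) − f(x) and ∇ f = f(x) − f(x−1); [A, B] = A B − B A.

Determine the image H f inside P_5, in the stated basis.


Δ f = -24x^3 - 43x^2 - 45x - 64/3
E_{1} Δ f = -24x^3 - 115x^2 - 203x - 400/3
E_{1} f = -6x^4 - (79/3)x^3 - 50x^2 - 51x - 64/3
Δ E_{1} f = -24x^3 - 115x^2 - 203x - 400/3
[E_{1}, Δ] f = 0

g(x) = 0


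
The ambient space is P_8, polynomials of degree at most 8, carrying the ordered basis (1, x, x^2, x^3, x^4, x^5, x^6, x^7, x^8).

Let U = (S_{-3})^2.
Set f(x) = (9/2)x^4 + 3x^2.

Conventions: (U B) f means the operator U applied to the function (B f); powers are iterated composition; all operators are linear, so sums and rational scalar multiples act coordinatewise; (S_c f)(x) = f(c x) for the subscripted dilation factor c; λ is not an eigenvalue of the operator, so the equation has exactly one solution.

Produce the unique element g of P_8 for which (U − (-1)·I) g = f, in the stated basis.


the image equals g(x) = (9/13124)x^4 + (3/82)x^2

write g with unknown coordinates in the stated basis and equate coefficients in (U − (-1)·I) g = f
solving from the highest basis element down gives g = (9/13124)x^4 + (3/82)x^2
check: U g = (59049/13124)x^4 + (243/82)x^2
so U g − (-1)·g = (9/2)x^4 + 3x^2 = f ✓


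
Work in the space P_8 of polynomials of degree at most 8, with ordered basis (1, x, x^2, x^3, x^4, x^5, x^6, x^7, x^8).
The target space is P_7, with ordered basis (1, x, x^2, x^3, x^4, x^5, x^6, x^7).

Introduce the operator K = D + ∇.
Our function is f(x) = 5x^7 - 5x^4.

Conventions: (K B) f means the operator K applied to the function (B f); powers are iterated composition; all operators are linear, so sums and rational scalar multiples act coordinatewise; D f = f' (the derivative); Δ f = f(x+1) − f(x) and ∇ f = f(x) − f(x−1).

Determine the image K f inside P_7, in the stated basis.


the result is g(x) = 70x^6 - 105x^5 + 175x^4 - 215x^3 + 135x^2 - 55x + 10

D f = 35x^6 - 20x^3
∇ f = 35x^6 - 105x^5 + 175x^4 - 195x^3 + 135x^2 - 55x + 10
(D + ∇) f = 70x^6 - 105x^5 + 175x^4 - 215x^3 + 135x^2 - 55x + 10


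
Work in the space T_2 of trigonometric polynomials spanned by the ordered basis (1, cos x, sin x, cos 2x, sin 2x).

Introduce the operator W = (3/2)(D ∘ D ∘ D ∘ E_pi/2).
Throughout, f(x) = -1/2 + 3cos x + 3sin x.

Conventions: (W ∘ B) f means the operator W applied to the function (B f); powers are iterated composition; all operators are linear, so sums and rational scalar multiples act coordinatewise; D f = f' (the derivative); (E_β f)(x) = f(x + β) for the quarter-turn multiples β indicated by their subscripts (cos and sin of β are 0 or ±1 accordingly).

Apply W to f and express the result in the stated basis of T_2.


the result is g(x) = (9/2)cos x + (9/2)sin x

E_pi/2 f = -1/2 + 3cos x - 3sin x
D E_pi/2 f = -3cos x - 3sin x
D D E_pi/2 f = -3cos x + 3sin x
D D D E_pi/2 f = 3cos x + 3sin x
((3/2)(D ∘ D ∘ D ∘ E_pi/2)) f = (9/2)cos x + (9/2)sin x


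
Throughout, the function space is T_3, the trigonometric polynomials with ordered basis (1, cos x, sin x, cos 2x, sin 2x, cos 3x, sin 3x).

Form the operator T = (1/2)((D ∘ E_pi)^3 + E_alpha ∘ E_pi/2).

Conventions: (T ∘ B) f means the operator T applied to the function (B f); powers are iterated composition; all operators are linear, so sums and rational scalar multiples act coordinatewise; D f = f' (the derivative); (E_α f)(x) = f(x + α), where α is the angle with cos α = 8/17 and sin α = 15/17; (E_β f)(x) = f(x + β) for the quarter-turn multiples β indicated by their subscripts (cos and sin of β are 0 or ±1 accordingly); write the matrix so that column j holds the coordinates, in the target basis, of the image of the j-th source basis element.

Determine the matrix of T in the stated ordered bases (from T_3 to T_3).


the matrix is [[1/2, 0, 0, 0, 0, 0, 0]; [0, -15/34, 25/34, 0, 0, 0, 0]; [0, -25/34, -15/34, 0, 0, 0, 0]; [0, 0, 0, 161/578, -1276/289, 0, 0]; [0, 0, 0, 1276/289, 161/578, 0, 0]; [0, 0, 0, 0, 0, -495/9826, 137539/9826]; [0, 0, 0, 0, 0, -137539/9826, -495/9826]] (rows listed top to bottom)

image of 1: 1/2
image of cos x: -(15/34)cos x - (25/34)sin x
image of sin x: (25/34)cos x - (15/34)sin x
image of cos 2x: (161/578)cos 2x + (1276/289)sin 2x
image of sin 2x: -(1276/289)cos 2x + (161/578)sin 2x
image of cos 3x: -(495/9826)cos 3x - (137539/9826)sin 3x
image of sin 3x: (137539/9826)cos 3x - (495/9826)sin 3x
each image's coordinates form column j of the matrix
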